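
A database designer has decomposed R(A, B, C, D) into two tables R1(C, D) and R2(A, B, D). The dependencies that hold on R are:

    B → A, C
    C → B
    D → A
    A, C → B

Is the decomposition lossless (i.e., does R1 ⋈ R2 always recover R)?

Common attributes: R1 ∩ R2 = {D}.
Closure of {D}: D → A applies, adding A. So (D)⁺ = {A, D}.
The closure contains neither all of R1 = {C, D} nor all of R2 = {A, B, D}, so the common attributes are not a superkey of either fragment. The join is lossy.

No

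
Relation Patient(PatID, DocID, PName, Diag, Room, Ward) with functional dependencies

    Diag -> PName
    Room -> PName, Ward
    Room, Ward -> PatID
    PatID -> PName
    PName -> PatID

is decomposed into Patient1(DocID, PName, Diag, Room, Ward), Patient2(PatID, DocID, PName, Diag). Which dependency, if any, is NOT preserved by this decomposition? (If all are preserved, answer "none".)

Diag → PName lies within Patient1.
Room → PName, Ward lies within Patient1.
Room, Ward → PatID: restricted closure across fragments reaches PatID.
PatID → PName lies within Patient2.
PName → PatID lies within Patient2.
Every dependency is enforceable on the fragments, so the decomposition is dependency-preserving.

none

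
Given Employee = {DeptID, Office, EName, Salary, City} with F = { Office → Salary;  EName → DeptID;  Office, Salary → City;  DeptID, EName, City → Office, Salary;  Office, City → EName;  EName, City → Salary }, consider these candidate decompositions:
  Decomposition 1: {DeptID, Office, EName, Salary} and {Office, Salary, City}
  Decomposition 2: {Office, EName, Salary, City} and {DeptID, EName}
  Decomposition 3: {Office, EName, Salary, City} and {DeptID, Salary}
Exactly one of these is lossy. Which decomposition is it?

Decomposition 3

Decomposition 1: common = {Office, Salary}, closure = {DeptID, Office, EName, Salary, City} → lossless.
Decomposition 2: common = {EName}, closure = {DeptID, EName} → lossless.
Decomposition 3: common = {Salary}, closure = {Salary} → lossy.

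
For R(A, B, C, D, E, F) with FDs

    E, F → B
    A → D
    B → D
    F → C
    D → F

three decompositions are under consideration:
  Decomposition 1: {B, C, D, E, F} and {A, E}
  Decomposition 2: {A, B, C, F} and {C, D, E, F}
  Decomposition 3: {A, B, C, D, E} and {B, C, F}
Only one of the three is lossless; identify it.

Decomposition 3

Decomposition 1: common = {E}, closure = {E} → lossy.
Decomposition 2: common = {C, F}, closure = {C, F} → lossy.
Decomposition 3: common = {B, C}, closure = {B, C, D, F} → lossless.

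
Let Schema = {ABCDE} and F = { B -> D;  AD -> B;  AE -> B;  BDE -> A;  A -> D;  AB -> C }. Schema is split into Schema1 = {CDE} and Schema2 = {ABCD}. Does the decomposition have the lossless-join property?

No

Common attributes: Schema1 ∩ Schema2 = {CD}.
No dependency enlarges {CD}, so (CD)⁺ = {CD}.
The closure contains neither all of Schema1 = {CDE} nor all of Schema2 = {ABCD}, so the common attributes are not a superkey of either fragment. The join is lossy.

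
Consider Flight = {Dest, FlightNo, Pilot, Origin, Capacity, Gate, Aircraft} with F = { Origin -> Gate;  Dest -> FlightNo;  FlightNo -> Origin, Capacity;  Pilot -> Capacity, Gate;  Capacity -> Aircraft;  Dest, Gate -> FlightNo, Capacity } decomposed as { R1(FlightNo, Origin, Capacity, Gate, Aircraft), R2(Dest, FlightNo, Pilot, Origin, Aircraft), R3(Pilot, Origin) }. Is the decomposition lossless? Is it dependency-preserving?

lossless but not dependency-preserving

Lossless test (chase): Rows 1 and 2 agree on Origin; apply Origin→Gate and equate their Gate entries. Rows 1 and 3 agree on Origin; apply Origin→Gate and equate their Gate entries. Rows 1 and 2 agree on FlightNo; apply FlightNo→Origin, Capacity and equate their Origin, Capacity entries. Rows 2 and 3 agree on Pilot; apply Pilot→Capacity, Gate and equate their Capacity, Gate entries. Rows 1 and 3 agree on Capacity; apply Capacity→Aircraft and equate their Aircraft entries. Row 2 is now all distinguished symbols — the join is lossless.
Dependency preservation: the restricted closure of {Pilot} across the fragments never reaches {Capacity, Gate}, so Pilot → Capacity, Gate cannot be enforced without a join — not preserved.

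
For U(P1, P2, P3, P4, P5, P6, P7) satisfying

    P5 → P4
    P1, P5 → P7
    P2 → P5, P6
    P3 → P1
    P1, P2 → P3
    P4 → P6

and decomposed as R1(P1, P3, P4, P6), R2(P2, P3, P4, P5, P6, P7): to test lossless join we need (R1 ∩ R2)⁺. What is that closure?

P1, P3, P4, P6

R1 ∩ R2 = {P3, P4, P6}.
P3 → P1 applies, adding P1
Closure: {P1, P3, P4, P6}.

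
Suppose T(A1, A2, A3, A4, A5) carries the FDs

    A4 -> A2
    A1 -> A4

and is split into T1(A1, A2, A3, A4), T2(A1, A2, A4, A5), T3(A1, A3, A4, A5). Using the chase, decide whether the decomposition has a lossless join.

Chase test. Columns are A1, A2, A3, A4, A5; row i has aⱼ where attribute j ∈ Ti, else bᵢⱼ.
Initial tableau (one row per fragment):
  row 1: a1 a2 a3 a4 b15
  row 2: a1 a2 b23 a4 a5
  row 3: a1 b32 a3 a4 a5
Rows 1 and 3 agree on A4; apply A4→A2 and equate their A2 entries.
Row 3 is now all distinguished symbols — the join is lossless.

Yes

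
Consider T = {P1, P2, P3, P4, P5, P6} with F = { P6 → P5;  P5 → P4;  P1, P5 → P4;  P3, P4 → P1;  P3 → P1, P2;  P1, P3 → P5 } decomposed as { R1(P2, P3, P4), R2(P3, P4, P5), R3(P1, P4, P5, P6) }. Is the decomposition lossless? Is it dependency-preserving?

lossy and not dependency-preserving

Lossless test (chase): Rows 1 and 2 agree on P3, P4; apply P3, P4→P1 and equate their P1 entries. Rows 1 and 2 agree on P3; apply P3→P1, P2 and equate their P1, P2 entries. Rows 1 and 2 agree on P1, P3; apply P1, P3→P5 and equate their P5 entries. No row becomes fully distinguished — the join is lossy.
Dependency preservation: the restricted closure of {P3, P4} across the fragments never reaches {P1}, so P3, P4 → P1 cannot be enforced without a join — not preserved.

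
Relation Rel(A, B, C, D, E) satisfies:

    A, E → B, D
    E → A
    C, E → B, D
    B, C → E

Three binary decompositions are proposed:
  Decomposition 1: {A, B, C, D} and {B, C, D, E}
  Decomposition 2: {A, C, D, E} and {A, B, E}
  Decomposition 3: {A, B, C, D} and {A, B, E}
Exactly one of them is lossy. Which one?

Decomposition 3

Decomposition 1: common = {B, C, D}, closure = {A, B, C, D, E} → lossless.
Decomposition 2: common = {A, E}, closure = {A, B, D, E} → lossless.
Decomposition 3: common = {A, B}, closure = {A, B} → lossy.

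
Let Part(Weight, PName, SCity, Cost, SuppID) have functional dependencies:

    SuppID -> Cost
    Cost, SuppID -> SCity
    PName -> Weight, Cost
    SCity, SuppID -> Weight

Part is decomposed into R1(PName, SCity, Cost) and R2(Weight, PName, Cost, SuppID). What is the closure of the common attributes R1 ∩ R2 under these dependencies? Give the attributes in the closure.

R1 ∩ R2 = {PName, Cost}.
PName → Weight, Cost applies, adding Weight
Closure: {Weight, PName, Cost}.

Weight, PName, Cost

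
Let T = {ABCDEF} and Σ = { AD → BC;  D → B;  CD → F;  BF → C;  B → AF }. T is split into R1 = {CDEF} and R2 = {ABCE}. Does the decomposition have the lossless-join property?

No

Common attributes: R1 ∩ R2 = {CE}.
No dependency enlarges {CE}, so (CE)⁺ = {CE}.
The closure contains neither all of R1 = {CDEF} nor all of R2 = {ABCE}, so the common attributes are not a superkey of either fragment. The join is lossy.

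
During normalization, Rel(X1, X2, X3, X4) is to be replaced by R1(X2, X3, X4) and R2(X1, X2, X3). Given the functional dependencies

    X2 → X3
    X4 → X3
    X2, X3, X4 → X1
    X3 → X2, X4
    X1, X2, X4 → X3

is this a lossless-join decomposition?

Common attributes: R1 ∩ R2 = {X2, X3}.
Closure of {X2, X3}: X3 → X2, X4 applies, adding X4; X2, X3, X4 → X1 applies, adding X1. So (X2, X3)⁺ = {X1, X2, X3, X4}.
This closure contains every attribute of R1, so R1 ∩ R2 → R1. The join is lossless.

Yes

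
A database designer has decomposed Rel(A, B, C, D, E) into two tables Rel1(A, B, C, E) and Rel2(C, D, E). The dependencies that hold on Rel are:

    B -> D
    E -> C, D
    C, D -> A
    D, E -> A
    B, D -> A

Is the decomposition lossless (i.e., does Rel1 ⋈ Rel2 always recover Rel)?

Common attributes: Rel1 ∩ Rel2 = {C, E}.
Closure of {C, E}: E → C, D applies, adding D; C, D → A applies, adding A. So (C, E)⁺ = {A, C, D, E}.
This closure contains every attribute of Rel2, so Rel1 ∩ Rel2 → Rel2. The join is lossless.

Yes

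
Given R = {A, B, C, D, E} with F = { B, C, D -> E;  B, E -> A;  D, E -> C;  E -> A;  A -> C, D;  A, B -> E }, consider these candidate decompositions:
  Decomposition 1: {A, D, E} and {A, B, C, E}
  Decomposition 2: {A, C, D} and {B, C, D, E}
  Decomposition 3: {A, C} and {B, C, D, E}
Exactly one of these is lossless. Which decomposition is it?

Decomposition 1: common = {A, E}, closure = {A, C, D, E} → lossless.
Decomposition 2: common = {C, D}, closure = {C, D} → lossy.
Decomposition 3: common = {C}, closure = {C} → lossy.

Decomposition 1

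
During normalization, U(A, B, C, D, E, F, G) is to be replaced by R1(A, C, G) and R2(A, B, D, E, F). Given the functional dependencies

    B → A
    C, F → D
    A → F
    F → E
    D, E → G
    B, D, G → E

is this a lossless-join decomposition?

Common attributes: R1 ∩ R2 = {A}.
Closure of {A}: A → F applies, adding F; F → E applies, adding E. So (A)⁺ = {A, E, F}.
The closure contains neither all of R1 = {A, C, G} nor all of R2 = {A, B, D, E, F}, so the common attributes are not a superkey of either fragment. The join is lossy.

No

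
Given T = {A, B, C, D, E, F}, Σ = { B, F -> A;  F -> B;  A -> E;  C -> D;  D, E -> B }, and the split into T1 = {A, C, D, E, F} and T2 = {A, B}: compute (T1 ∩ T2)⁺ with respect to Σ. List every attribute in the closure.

T1 ∩ T2 = {A}.
A → E applies, adding E
Closure: {A, E}.

A, E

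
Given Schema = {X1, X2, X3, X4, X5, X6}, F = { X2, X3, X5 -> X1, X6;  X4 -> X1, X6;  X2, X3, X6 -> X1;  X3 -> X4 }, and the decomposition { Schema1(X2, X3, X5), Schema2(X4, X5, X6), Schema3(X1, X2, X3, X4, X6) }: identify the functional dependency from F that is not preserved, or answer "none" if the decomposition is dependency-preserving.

X2, X3, X5 → X1, X6: restricted closure across fragments reaches X1, X6.
X4 → X1, X6 lies within Schema3.
X2, X3, X6 → X1 lies within Schema3.
X3 → X4 lies within Schema3.
Every dependency is enforceable on the fragments, so the decomposition is dependency-preserving.

none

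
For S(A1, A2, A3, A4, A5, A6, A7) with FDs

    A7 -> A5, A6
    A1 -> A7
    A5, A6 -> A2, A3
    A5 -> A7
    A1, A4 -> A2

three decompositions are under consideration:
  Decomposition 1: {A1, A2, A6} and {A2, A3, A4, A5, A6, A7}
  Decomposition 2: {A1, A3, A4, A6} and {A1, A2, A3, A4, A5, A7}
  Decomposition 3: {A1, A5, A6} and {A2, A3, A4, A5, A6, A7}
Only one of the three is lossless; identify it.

Decomposition 2

Decomposition 1: common = {A2, A6}, closure = {A2, A6} → lossy.
Decomposition 2: common = {A1, A3, A4}, closure = {A1, A2, A3, A4, A5, A6, A7} → lossless.
Decomposition 3: common = {A5, A6}, closure = {A2, A3, A5, A6, A7} → lossy.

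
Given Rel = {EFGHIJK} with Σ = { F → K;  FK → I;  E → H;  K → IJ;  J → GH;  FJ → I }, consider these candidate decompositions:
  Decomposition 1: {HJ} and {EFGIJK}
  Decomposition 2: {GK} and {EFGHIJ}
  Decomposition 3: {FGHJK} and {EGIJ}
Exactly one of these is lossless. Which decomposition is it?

Decomposition 1

Decomposition 1: common = {J}, closure = {GHJ} → lossless.
Decomposition 2: common = {G}, closure = {G} → lossy.
Decomposition 3: common = {GJ}, closure = {GHJ} → lossy.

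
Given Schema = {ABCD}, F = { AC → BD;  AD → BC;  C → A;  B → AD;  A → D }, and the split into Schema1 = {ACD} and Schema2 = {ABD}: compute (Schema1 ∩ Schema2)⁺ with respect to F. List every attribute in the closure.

ABCD

Schema1 ∩ Schema2 = {AD}.
AD → BC applies, adding BC
Closure: {ABCD}.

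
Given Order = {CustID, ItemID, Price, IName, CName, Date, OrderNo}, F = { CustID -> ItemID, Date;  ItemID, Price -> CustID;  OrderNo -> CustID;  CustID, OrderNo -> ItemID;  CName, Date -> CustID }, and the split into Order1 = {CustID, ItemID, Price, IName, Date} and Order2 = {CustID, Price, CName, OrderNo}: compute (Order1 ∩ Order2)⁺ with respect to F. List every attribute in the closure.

Order1 ∩ Order2 = {CustID, Price}.
CustID → ItemID, Date applies, adding ItemID, Date
Closure: {CustID, ItemID, Price, Date}.

CustID, ItemID, Price, Date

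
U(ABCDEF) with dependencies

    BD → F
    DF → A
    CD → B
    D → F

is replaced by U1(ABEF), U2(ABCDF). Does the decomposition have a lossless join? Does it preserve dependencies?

lossy but dependency-preserving

Lossless test: (ABF)⁺ = {ABF}, which is a superkey of neither fragment — lossy.
Dependency preservation: every FD's attributes lie within a single fragment, so each can be enforced locally — preserved.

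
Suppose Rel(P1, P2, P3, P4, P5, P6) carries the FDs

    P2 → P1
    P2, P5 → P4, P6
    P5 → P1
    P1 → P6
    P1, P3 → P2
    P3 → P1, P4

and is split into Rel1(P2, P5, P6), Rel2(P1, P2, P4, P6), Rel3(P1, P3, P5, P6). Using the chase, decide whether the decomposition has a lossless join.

No

Chase test. Columns are P1, P2, P3, P4, P5, P6; row i has aⱼ where attribute j ∈ Reli, else bᵢⱼ.
Initial tableau (one row per fragment):
  row 1: b11 a2 b13 b14 a5 a6
  row 2: a1 a2 b23 a4 b25 a6
  row 3: a1 b32 a3 b34 a5 a6
Rows 1 and 2 agree on P2; apply P2→P1 and equate their P1 entries.
No row becomes fully distinguished — the join is lossy.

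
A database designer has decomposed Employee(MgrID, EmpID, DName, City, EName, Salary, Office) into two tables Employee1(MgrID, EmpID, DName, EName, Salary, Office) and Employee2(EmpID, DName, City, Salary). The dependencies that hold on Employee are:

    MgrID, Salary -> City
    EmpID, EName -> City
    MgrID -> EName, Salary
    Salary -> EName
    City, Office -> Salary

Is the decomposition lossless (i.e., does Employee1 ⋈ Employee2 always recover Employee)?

Common attributes: Employee1 ∩ Employee2 = {EmpID, DName, Salary}.
Closure of {EmpID, DName, Salary}: Salary → EName applies, adding EName; EmpID, EName → City applies, adding City. So (EmpID, DName, Salary)⁺ = {EmpID, DName, City, EName, Salary}.
This closure contains every attribute of Employee2, so Employee1 ∩ Employee2 → Employee2. The join is lossless.

Yes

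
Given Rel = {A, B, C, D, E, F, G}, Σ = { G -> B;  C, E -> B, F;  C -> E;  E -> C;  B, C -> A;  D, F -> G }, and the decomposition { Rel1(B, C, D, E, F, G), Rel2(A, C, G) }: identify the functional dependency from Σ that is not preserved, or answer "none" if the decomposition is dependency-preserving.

none

G → B lies within Rel1.
C, E → B, F lies within Rel1.
C → E lies within Rel1.
E → C lies within Rel1.
B, C → A: restricted closure across fragments reaches A.
D, F → G lies within Rel1.
Every dependency is enforceable on the fragments, so the decomposition is dependency-preserving.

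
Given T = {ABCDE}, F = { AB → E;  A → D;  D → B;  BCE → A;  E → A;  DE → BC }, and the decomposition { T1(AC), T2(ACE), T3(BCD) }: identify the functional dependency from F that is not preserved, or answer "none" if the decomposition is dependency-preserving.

Check A → D: no single fragment contains all of {AD}, and the restricted closure of {A} across the fragments never reaches {D}.
AB → E is preserved.
D → B is preserved.
BCE → A is preserved.
E → A is preserved.
DE → BC is preserved.

A → D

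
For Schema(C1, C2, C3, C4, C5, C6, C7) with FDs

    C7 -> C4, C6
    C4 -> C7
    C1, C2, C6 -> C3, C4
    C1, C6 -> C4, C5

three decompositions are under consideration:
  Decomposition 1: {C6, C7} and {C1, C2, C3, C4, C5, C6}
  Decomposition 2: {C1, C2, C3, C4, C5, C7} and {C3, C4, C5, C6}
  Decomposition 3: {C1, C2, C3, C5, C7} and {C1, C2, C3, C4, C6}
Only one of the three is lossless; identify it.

Decomposition 1: common = {C6}, closure = {C6} → lossy.
Decomposition 2: common = {C3, C4, C5}, closure = {C3, C4, C5, C6, C7} → lossless.
Decomposition 3: common = {C1, C2, C3}, closure = {C1, C2, C3} → lossy.

Decomposition 2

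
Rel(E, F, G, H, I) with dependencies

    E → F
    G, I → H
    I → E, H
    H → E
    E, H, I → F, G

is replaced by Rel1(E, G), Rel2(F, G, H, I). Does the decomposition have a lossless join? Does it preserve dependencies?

lossy and not dependency-preserving

Lossless test: (G)⁺ = {G}, which is a superkey of neither fragment — lossy.
Dependency preservation: the restricted closure of {E} across the fragments never reaches {F}, so E → F cannot be enforced without a join — not preserved.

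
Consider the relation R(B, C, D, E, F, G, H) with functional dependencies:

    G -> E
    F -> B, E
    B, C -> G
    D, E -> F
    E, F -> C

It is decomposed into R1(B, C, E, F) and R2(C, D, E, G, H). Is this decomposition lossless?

No

Common attributes: R1 ∩ R2 = {C, E}.
No dependency enlarges {C, E}, so (C, E)⁺ = {C, E}.
The closure contains neither all of R1 = {B, C, E, F} nor all of R2 = {C, D, E, G, H}, so the common attributes are not a superkey of either fragment. The join is lossy.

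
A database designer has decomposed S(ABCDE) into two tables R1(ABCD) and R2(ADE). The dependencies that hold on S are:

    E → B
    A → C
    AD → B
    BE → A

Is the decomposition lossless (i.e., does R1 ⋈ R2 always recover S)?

Yes

Common attributes: R1 ∩ R2 = {AD}.
Closure of {AD}: A → C applies, adding C; AD → B applies, adding B. So (AD)⁺ = {ABCD}.
This closure contains every attribute of R1, so R1 ∩ R2 → R1. The join is lossless.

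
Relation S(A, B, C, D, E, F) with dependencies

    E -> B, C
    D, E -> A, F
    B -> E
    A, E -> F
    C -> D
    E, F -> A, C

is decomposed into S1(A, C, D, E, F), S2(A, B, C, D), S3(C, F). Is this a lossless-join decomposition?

No

Chase test. Columns are A, B, C, D, E, F; row i has aⱼ where attribute j ∈ Si, else bᵢⱼ.
Initial tableau (one row per fragment):
  row 1: a1 b12 a3 a4 a5 a6
  row 2: a1 a2 a3 a4 b25 b26
  row 3: b31 b32 a3 b34 b35 a6
Rows 1 and 3 agree on C; apply C→D and equate their D entries.
No row becomes fully distinguished — the join is lossy.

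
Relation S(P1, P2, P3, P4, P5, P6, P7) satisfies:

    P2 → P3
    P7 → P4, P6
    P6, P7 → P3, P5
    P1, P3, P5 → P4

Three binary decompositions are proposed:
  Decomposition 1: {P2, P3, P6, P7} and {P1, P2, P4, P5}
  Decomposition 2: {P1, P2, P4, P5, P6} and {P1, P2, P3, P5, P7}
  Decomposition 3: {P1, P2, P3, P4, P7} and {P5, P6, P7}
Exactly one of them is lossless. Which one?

Decomposition 3

Decomposition 1: common = {P2}, closure = {P2, P3} → lossy.
Decomposition 2: common = {P1, P2, P5}, closure = {P1, P2, P3, P4, P5} → lossy.
Decomposition 3: common = {P7}, closure = {P3, P4, P5, P6, P7} → lossless.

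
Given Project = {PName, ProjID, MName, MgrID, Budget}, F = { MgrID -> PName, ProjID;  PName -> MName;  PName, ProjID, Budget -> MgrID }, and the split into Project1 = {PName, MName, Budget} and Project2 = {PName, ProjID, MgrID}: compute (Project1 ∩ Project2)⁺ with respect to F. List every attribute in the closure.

PName, MName

Project1 ∩ Project2 = {PName}.
PName → MName applies, adding MName
Closure: {PName, MName}.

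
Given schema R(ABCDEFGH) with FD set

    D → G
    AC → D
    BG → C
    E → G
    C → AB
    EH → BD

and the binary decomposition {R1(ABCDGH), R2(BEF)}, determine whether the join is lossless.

No

Common attributes: R1 ∩ R2 = {B}.
No dependency enlarges {B}, so (B)⁺ = {B}.
The closure contains neither all of R1 = {ABCDGH} nor all of R2 = {BEF}, so the common attributes are not a superkey of either fragment. The join is lossy.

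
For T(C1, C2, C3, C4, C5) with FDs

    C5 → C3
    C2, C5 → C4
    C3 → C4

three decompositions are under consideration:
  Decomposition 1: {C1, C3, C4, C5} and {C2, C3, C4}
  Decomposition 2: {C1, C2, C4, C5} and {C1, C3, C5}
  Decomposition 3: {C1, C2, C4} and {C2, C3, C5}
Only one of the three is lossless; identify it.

Decomposition 2

Decomposition 1: common = {C3, C4}, closure = {C3, C4} → lossy.
Decomposition 2: common = {C1, C5}, closure = {C1, C3, C4, C5} → lossless.
Decomposition 3: common = {C2}, closure = {C2} → lossy.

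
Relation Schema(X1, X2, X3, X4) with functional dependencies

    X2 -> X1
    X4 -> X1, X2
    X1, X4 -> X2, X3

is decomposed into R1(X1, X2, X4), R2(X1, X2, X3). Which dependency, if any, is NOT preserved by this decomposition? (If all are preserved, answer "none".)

Check X1, X4 → X2, X3: no single fragment contains all of {X1, X2, X3, X4}, and the restricted closure of {X1, X4} across the fragments never reaches {X2, X3}.
X2 → X1 is preserved.
X4 → X1, X2 is preserved.

X1, X4 -> X2, X3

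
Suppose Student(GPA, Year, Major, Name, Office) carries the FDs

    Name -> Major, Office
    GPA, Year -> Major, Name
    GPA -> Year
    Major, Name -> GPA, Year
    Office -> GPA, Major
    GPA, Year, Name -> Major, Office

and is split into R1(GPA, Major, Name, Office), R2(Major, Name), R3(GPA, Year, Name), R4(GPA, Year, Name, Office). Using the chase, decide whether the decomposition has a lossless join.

Yes

Chase test. Columns are GPA, Year, Major, Name, Office; row i has aⱼ where attribute j ∈ Ri, else bᵢⱼ.
Initial tableau (one row per fragment):
  row 1: a1 b12 a3 a4 a5
  row 2: b21 b22 a3 a4 b25
  row 3: a1 a2 b33 a4 b35
  row 4: a1 a2 b43 a4 a5
Rows 1 and 2 agree on Name; apply Name→Major, Office and equate their Major, Office entries.
Rows 1 and 3 agree on Name; apply Name→Major, Office and equate their Major, Office entries.
Rows 1 and 4 agree on Name; apply Name→Major, Office and equate their Major, Office entries.
Rows 1 and 3 agree on GPA; apply GPA→Year and equate their Year entries.
Rows 1 and 2 agree on Major, Name; apply Major, Name→GPA, Year and equate their GPA, Year entries.
Row 1 is now all distinguished symbols — the join is lossless.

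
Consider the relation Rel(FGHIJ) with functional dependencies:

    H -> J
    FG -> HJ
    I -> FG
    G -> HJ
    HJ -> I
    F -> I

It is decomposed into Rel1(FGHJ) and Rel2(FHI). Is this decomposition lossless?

Common attributes: Rel1 ∩ Rel2 = {FH}.
Closure of {FH}: H → J applies, adding J; HJ → I applies, adding I; I → FG applies, adding G. So (FH)⁺ = {FGHIJ}.
This closure contains every attribute of Rel1, so Rel1 ∩ Rel2 → Rel1. The join is lossless.

Yes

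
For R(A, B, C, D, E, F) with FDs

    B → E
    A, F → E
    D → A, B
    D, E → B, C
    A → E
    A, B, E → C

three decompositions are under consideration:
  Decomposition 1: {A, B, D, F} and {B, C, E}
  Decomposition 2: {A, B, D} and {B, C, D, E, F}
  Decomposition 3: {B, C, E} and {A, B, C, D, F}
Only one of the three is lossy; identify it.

Decomposition 1: common = {B}, closure = {B, E} → lossy.
Decomposition 2: common = {B, D}, closure = {A, B, C, D, E} → lossless.
Decomposition 3: common = {B, C}, closure = {B, C, E} → lossless.

Decomposition 1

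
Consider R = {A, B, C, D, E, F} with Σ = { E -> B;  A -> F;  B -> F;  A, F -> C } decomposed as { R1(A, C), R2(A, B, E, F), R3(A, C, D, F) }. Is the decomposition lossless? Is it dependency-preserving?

Lossless test (chase): Rows 1 and 2 agree on A; apply A→F and equate their F entries. Rows 1 and 2 agree on A, F; apply A, F→C and equate their C entries. No row becomes fully distinguished — the join is lossy.
Dependency preservation: every FD's attributes lie within a single fragment, so each can be enforced locally — preserved.

lossy but dependency-preserving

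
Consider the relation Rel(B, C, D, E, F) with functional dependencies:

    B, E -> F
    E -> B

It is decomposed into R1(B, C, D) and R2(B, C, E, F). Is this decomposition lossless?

No

Common attributes: R1 ∩ R2 = {B, C}.
No dependency enlarges {B, C}, so (B, C)⁺ = {B, C}.
The closure contains neither all of R1 = {B, C, D} nor all of R2 = {B, C, E, F}, so the common attributes are not a superkey of either fragment. The join is lossy.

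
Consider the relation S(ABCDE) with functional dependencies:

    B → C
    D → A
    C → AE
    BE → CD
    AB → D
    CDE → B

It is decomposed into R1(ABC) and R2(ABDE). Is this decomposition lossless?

Common attributes: R1 ∩ R2 = {AB}.
Closure of {AB}: B → C applies, adding C; C → AE applies, adding E; BE → CD applies, adding D. So (AB)⁺ = {ABCDE}.
This closure contains every attribute of R1, so R1 ∩ R2 → R1. The join is lossless.

Yes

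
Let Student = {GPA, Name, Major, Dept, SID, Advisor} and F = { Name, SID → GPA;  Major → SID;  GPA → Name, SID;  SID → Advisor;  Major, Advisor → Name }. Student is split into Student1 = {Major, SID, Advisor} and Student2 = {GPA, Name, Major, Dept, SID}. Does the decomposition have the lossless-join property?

Common attributes: Student1 ∩ Student2 = {Major, SID}.
Closure of {Major, SID}: SID → Advisor applies, adding Advisor; Major, Advisor → Name applies, adding Name; Name, SID → GPA applies, adding GPA. So (Major, SID)⁺ = {GPA, Name, Major, SID, Advisor}.
This closure contains every attribute of Student1, so Student1 ∩ Student2 → Student1. The join is lossless.

Yes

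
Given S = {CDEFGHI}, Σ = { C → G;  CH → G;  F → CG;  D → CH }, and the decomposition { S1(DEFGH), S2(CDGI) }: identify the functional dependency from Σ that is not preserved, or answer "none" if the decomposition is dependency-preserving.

F → CG

Check F → CG: no single fragment contains all of {CFG}, and the restricted closure of {F} across the fragments never reaches {CG}.
C → G is preserved.
CH → G is preserved.
D → CH is preserved.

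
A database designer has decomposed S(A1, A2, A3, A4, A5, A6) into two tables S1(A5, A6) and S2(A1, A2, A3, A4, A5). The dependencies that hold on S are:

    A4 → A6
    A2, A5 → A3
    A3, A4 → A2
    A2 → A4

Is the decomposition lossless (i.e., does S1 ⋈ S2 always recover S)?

Common attributes: S1 ∩ S2 = {A5}.
No dependency enlarges {A5}, so (A5)⁺ = {A5}.
The closure contains neither all of S1 = {A5, A6} nor all of S2 = {A1, A2, A3, A4, A5}, so the common attributes are not a superkey of either fragment. The join is lossy.

No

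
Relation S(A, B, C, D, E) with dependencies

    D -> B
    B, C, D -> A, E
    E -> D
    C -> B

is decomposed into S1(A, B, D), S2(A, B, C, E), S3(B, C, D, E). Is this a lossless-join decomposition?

Chase test. Columns are A, B, C, D, E; row i has aⱼ where attribute j ∈ Si, else bᵢⱼ.
Initial tableau (one row per fragment):
  row 1: a1 a2 b13 a4 b15
  row 2: a1 a2 a3 b24 a5
  row 3: b31 a2 a3 a4 a5
Rows 2 and 3 agree on E; apply E→D and equate their D entries.
Rows 2 and 3 agree on B, C, D; apply B, C, D→A, E and equate their A, E entries.
Row 2 is now all distinguished symbols — the join is lossless.

Yes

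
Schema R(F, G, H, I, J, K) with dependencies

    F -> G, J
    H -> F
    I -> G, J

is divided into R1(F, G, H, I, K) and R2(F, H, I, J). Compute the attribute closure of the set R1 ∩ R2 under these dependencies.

F, G, H, I, J

R1 ∩ R2 = {F, H, I}.
F → G, J applies, adding G, J
Closure: {F, G, H, I, J}.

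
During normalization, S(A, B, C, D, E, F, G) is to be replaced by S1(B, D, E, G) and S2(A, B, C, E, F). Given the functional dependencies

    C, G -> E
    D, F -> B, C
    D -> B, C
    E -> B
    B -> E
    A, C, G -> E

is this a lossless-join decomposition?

Common attributes: S1 ∩ S2 = {B, E}.
No dependency enlarges {B, E}, so (B, E)⁺ = {B, E}.
The closure contains neither all of S1 = {B, D, E, G} nor all of S2 = {A, B, C, E, F}, so the common attributes are not a superkey of either fragment. The join is lossy.

No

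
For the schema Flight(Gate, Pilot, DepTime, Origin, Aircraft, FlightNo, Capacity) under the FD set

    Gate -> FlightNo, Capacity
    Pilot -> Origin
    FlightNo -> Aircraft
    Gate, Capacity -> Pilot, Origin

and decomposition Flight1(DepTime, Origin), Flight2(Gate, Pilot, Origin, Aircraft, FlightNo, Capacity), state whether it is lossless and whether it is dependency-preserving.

lossy but dependency-preserving

Lossless test: (Origin)⁺ = {Origin}, which is a superkey of neither fragment — lossy.
Dependency preservation: every FD's attributes lie within a single fragment, so each can be enforced locally — preserved.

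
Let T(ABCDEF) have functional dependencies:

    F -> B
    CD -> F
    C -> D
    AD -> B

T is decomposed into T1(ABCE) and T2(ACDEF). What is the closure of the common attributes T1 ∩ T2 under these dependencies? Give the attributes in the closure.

T1 ∩ T2 = {ACE}.
C → D applies, adding D
AD → B applies, adding B
CD → F applies, adding F
Closure: {ABCDEF}.

ABCDEF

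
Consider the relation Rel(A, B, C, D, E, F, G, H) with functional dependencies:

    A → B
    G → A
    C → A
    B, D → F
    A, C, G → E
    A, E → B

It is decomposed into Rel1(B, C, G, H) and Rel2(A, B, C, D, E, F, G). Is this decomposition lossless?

No

Common attributes: Rel1 ∩ Rel2 = {B, C, G}.
Closure of {B, C, G}: G → A applies, adding A; A, C, G → E applies, adding E. So (B, C, G)⁺ = {A, B, C, E, G}.
The closure contains neither all of Rel1 = {B, C, G, H} nor all of Rel2 = {A, B, C, D, E, F, G}, so the common attributes are not a superkey of either fragment. The join is lossy.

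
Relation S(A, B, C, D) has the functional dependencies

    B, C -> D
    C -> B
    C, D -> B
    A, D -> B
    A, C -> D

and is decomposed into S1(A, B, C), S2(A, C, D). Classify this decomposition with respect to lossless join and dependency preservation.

lossless but not dependency-preserving

Lossless test: (A, C)⁺ = {A, B, C, D}, which contains all of one fragment — lossless.
Dependency preservation: the restricted closure of {A, D} across the fragments never reaches {B}, so A, D → B cannot be enforced without a join — not preserved.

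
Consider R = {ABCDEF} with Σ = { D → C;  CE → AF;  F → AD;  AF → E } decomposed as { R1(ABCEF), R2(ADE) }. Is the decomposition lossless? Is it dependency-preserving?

lossy and not dependency-preserving

Lossless test: (AE)⁺ = {AE}, which is a superkey of neither fragment — lossy.
Dependency preservation: the restricted closure of {D} across the fragments never reaches {C}, so D → C cannot be enforced without a join — not preserved.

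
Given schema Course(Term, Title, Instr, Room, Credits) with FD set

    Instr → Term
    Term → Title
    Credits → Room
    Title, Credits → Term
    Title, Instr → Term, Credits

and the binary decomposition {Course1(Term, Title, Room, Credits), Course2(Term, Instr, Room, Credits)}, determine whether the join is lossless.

Yes

Common attributes: Course1 ∩ Course2 = {Term, Room, Credits}.
Closure of {Term, Room, Credits}: Term → Title applies, adding Title. So (Term, Room, Credits)⁺ = {Term, Title, Room, Credits}.
This closure contains every attribute of Course1, so Course1 ∩ Course2 → Course1. The join is lossless.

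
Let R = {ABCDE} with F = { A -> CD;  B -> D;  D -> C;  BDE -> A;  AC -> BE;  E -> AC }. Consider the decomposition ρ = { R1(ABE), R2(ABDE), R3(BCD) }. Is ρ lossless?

Chase test. Columns are ABCDE; row i has aⱼ where attribute j ∈ Ri, else bᵢⱼ.
Initial tableau (one row per fragment):
  row 1: a1 a2 b13 b14 a5
  row 2: a1 a2 b23 a4 a5
  row 3: b31 a2 a3 a4 b35
Rows 1 and 2 agree on A; apply A→CD and equate their CD entries.
Rows 1 and 3 agree on D; apply D→C and equate their C entries.
Row 1 is now all distinguished symbols — the join is lossless.

Yes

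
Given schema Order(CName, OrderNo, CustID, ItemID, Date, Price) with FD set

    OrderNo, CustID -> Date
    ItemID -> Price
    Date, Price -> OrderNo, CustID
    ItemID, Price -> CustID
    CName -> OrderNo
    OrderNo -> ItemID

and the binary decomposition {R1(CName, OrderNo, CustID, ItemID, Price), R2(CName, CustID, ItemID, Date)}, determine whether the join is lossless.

Yes

Common attributes: R1 ∩ R2 = {CName, CustID, ItemID}.
Closure of {CName, CustID, ItemID}: ItemID → Price applies, adding Price; CName → OrderNo applies, adding OrderNo; OrderNo, CustID → Date applies, adding Date. So (CName, CustID, ItemID)⁺ = {CName, OrderNo, CustID, ItemID, Date, Price}.
This closure contains every attribute of R1, so R1 ∩ R2 → R1. The join is lossless.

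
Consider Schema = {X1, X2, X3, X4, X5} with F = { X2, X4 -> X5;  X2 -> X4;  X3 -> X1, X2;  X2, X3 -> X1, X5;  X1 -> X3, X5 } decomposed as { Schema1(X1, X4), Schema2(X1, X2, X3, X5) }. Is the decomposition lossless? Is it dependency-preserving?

Lossless test: (X1)⁺ = {X1, X2, X3, X4, X5}, which contains all of one fragment — lossless.
Dependency preservation: the restricted closure of {X2} across the fragments never reaches {X4}, so X2 → X4 cannot be enforced without a join — not preserved.

lossless but not dependency-preserving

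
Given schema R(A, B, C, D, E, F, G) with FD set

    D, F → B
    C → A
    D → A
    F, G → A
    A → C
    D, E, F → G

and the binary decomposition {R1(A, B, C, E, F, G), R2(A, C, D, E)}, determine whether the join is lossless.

Common attributes: R1 ∩ R2 = {A, C, E}.
No dependency enlarges {A, C, E}, so (A, C, E)⁺ = {A, C, E}.
The closure contains neither all of R1 = {A, B, C, E, F, G} nor all of R2 = {A, C, D, E}, so the common attributes are not a superkey of either fragment. The join is lossy.

No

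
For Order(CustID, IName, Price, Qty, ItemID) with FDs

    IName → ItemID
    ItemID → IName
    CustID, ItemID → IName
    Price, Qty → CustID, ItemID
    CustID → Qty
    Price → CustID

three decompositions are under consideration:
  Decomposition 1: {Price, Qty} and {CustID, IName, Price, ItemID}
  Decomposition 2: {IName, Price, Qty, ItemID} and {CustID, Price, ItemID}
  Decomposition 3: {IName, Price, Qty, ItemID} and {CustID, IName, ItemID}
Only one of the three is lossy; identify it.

Decomposition 1: common = {Price}, closure = {CustID, IName, Price, Qty, ItemID} → lossless.
Decomposition 2: common = {Price, ItemID}, closure = {CustID, IName, Price, Qty, ItemID} → lossless.
Decomposition 3: common = {IName, ItemID}, closure = {IName, ItemID} → lossy.

Decomposition 3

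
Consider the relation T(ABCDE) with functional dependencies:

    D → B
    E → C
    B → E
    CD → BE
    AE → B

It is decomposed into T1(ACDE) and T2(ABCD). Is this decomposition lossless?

Common attributes: T1 ∩ T2 = {ACD}.
Closure of {ACD}: D → B applies, adding B; B → E applies, adding E. So (ACD)⁺ = {ABCDE}.
This closure contains every attribute of T1, so T1 ∩ T2 → T1. The join is lossless.

Yes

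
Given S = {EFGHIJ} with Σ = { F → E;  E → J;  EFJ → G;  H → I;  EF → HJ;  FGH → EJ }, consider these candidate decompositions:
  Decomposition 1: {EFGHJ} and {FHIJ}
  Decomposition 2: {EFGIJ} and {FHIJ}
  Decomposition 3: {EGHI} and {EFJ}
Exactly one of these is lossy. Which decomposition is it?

Decomposition 3

Decomposition 1: common = {FHJ}, closure = {EFGHIJ} → lossless.
Decomposition 2: common = {FIJ}, closure = {EFGHIJ} → lossless.
Decomposition 3: common = {E}, closure = {EJ} → lossy.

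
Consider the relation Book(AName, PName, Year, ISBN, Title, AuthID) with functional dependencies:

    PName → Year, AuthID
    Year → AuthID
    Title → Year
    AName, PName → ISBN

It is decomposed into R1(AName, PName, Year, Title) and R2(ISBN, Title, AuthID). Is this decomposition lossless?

No

Common attributes: R1 ∩ R2 = {Title}.
Closure of {Title}: Title → Year applies, adding Year; Year → AuthID applies, adding AuthID. So (Title)⁺ = {Year, Title, AuthID}.
The closure contains neither all of R1 = {AName, PName, Year, Title} nor all of R2 = {ISBN, Title, AuthID}, so the common attributes are not a superkey of either fragment. The join is lossy.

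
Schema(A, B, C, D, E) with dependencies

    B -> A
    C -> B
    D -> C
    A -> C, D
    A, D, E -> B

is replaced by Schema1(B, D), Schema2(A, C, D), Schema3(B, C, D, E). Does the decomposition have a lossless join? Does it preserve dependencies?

Lossless test (chase): Rows 1 and 3 agree on B; apply B→A and equate their A entries. Rows 2 and 3 agree on C; apply C→B and equate their B entries. Rows 1 and 2 agree on D; apply D→C and equate their C entries. Rows 1 and 2 agree on B; apply B→A and equate their A entries. Row 3 is now all distinguished symbols — the join is lossless.
Dependency preservation: B → A; A, D, E → B are not contained in any single fragment, but the restricted closure of each left-hand side across the fragments still reaches the right-hand side; the remaining FDs each lie inside some fragment. All dependencies are preserved.

lossless and dependency-preserving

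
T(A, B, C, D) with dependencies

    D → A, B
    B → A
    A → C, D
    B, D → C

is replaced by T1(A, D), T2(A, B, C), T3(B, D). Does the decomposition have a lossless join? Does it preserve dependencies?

lossless and dependency-preserving

Lossless test (chase): Rows 1 and 3 agree on D; apply D→A, B and equate their A, B entries. Rows 1 and 2 agree on A; apply A→C, D and equate their C, D entries. Rows 1 and 3 agree on A; apply A→C, D and equate their C, D entries. Row 1 is now all distinguished symbols — the join is lossless.
Dependency preservation: D → A, B; A → C, D; B, D → C are not contained in any single fragment, but the restricted closure of each left-hand side across the fragments still reaches the right-hand side; the remaining FDs each lie inside some fragment. All dependencies are preserved.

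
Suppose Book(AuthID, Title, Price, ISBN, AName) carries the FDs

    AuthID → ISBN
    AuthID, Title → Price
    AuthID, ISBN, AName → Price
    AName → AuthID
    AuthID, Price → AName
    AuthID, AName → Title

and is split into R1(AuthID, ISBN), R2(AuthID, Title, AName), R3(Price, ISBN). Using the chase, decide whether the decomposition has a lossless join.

Chase test. Columns are AuthID, Title, Price, ISBN, AName; row i has aⱼ where attribute j ∈ Ri, else bᵢⱼ.
Initial tableau (one row per fragment):
  row 1: a1 b12 b13 a4 b15
  row 2: a1 a2 b23 b24 a5
  row 3: b31 b32 a3 a4 b35
Rows 1 and 2 agree on AuthID; apply AuthID→ISBN and equate their ISBN entries.
No row becomes fully distinguished — the join is lossy.

No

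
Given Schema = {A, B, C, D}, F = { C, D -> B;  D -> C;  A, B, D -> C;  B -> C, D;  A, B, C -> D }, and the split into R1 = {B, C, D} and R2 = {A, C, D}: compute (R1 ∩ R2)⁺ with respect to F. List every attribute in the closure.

B, C, D

R1 ∩ R2 = {C, D}.
C, D → B applies, adding B
Closure: {B, C, D}.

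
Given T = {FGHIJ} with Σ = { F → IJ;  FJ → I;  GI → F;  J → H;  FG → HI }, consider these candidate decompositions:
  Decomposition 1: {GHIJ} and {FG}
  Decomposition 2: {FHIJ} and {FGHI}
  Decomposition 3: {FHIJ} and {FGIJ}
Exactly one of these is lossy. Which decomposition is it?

Decomposition 1

Decomposition 1: common = {G}, closure = {G} → lossy.
Decomposition 2: common = {FHI}, closure = {FHIJ} → lossless.
Decomposition 3: common = {FIJ}, closure = {FHIJ} → lossless.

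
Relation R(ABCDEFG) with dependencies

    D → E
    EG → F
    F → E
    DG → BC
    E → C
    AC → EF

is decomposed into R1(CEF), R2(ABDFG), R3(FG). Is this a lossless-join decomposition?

Yes

Chase test. Columns are ABCDEFG; row i has aⱼ where attribute j ∈ Ri, else bᵢⱼ.
Initial tableau (one row per fragment):
  row 1: b11 b12 a3 b14 a5 a6 b17
  row 2: a1 a2 b23 a4 b25 a6 a7
  row 3: b31 b32 b33 b34 b35 a6 a7
Rows 1 and 2 agree on F; apply F→E and equate their E entries.
Rows 1 and 3 agree on F; apply F→E and equate their E entries.
Rows 1 and 2 agree on E; apply E→C and equate their C entries.
Rows 1 and 3 agree on E; apply E→C and equate their C entries.
Row 2 is now all distinguished symbols — the join is lossless.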